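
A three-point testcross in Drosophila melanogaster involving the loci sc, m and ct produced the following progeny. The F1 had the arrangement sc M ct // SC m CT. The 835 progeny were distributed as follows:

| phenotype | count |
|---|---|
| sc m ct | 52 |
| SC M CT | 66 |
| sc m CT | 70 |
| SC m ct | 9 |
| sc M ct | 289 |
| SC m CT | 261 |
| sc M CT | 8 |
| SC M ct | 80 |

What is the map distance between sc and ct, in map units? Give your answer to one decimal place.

20.0 map units

The two rarest classes, sc M CT and SC m ct, are the double crossovers. Comparing them with the parentals, only the ct allele has switched, so ct is the middle locus and the order is m – ct – sc.
Crossovers in the ct–sc interval produce the single-crossover classes SC M ct and sc m CT (80 + 70 = 150) plus the double crossovers (17).
RF(ct–sc) = (150 + 17) / 835 = 167/835 = 0.2000 → 20.0 map units.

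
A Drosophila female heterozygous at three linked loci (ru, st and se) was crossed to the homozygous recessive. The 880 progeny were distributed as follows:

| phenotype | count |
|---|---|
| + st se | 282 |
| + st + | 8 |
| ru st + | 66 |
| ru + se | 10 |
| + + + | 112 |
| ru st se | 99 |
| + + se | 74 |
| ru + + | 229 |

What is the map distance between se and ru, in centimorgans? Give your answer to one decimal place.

26.0 centimorgans

The two most frequent reciprocal classes, + st se and ru + +, are the parental types, so the F1 was + st se / ru + +.
The two rarest classes, + st + and ru + se, are the double crossovers. Comparing them with the parentals, only the se allele has switched, so se is the middle locus and the order is st – se – ru.
Crossovers in the se–ru interval produce the single-crossover classes ru st se and + + + (99 + 112 = 211) plus the double crossovers (18).
RF(se–ru) = (211 + 18) / 880 = 229/880 = 0.2602 → 26.0 centimorgans.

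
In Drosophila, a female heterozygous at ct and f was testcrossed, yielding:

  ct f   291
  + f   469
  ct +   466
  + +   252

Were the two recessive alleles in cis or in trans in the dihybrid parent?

The two most frequent classes are + f (469) and ct + (466); these are the parental (non-recombinant) types.
So the F1 carried + f on one chromosome and ct + on the other — the recessive alleles are on opposite chromosomes (trans / repulsion).

trans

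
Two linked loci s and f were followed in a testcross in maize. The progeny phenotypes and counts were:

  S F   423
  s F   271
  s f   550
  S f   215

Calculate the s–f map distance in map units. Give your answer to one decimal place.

The two most frequent classes, S F (423) and s f (550), are the parental types, so the F1 was S F / s f.
The recombinant classes are S f and s F: 215 + 271 = 486.
Recombination frequency = 486/1459 = 0.3331 ≈ 33.3%, i.e. 33.3 map units.

33.3 map units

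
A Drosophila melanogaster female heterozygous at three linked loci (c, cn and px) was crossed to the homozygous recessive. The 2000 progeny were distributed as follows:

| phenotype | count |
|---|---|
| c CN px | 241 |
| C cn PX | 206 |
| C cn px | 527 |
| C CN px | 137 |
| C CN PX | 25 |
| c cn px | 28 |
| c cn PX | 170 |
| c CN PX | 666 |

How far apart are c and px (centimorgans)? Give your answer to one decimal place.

The two most frequent reciprocal classes, C cn px and c CN PX, are the parental types, so the F1 was C cn px / c CN PX.
The two rarest classes, c cn px and C CN PX, are the double crossovers. Comparing them with the parentals, only the c allele has switched, so c is the middle locus and the order is px – c – cn.
Crossovers in the px–c interval produce the single-crossover classes C cn PX and c CN px (206 + 241 = 447) plus the double crossovers (53).
RF(px–c) = (447 + 53) / 2000 = 500/2000 = 0.2500 → 25.0 centimorgans.

25.0 centimorgans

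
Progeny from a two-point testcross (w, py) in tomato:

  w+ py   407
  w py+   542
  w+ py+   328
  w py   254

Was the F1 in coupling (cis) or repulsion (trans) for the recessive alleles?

trans

The two most frequent classes are w+ py (407) and w py+ (542); these are the parental (non-recombinant) types.
So the F1 carried w+ py on one chromosome and w py+ on the other — the recessive alleles are on opposite chromosomes (trans / repulsion).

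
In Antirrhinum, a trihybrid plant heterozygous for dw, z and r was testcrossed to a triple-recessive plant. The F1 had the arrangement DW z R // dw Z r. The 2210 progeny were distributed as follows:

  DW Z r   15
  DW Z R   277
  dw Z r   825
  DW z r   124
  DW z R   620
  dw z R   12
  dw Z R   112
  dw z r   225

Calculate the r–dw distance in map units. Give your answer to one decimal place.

11.9 map units

The two rarest classes, dw z R and DW Z r, are the double crossovers. Comparing them with the parentals, only the dw allele has switched, so dw is the middle locus and the order is z – dw – r.
Crossovers in the dw–r interval produce the single-crossover classes DW z r and dw Z R (124 + 112 = 236) plus the double crossovers (27).
RF(dw–r) = (236 + 27) / 2210 = 263/2210 = 0.1190 → 11.9 map units.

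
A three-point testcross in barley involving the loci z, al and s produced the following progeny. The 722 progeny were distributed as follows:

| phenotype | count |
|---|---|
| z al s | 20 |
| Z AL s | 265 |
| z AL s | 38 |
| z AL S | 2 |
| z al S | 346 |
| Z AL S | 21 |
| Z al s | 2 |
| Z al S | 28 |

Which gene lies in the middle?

al

The two most frequent reciprocal classes, Z AL s and z al S, are the parental types, so the F1 was Z AL s / z al S.
The two rarest classes, Z al s and z AL S, are the double crossovers. Comparing them with the parentals, only the al allele has switched, so al is the middle locus and the order is s – al – z.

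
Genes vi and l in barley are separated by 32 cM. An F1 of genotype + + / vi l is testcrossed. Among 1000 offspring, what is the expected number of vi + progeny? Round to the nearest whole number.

A map distance of 32 cM corresponds to a recombination frequency of 0.320.
The F1 is + + / vi l, so vi + is a recombinant gamete class with expected frequency r/2 = 0.320/2 = 0.1600.
Expected number = 0.1600 × 1000 = 160.00 ≈ 160.

160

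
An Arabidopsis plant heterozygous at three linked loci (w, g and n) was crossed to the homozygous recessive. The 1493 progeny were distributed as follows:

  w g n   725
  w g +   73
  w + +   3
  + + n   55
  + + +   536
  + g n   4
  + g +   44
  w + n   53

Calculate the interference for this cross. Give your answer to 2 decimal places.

0.26

The two most frequent reciprocal classes, + + + and w g n, are the parental types, so the F1 was + + + / w g n.
The two rarest classes, w + + and + g n, are the double crossovers. Comparing them with the parentals, only the w allele has switched, so w is the middle locus and the order is n – w – g.
n–w: (128 + 7)/1493 = 0.0904; w–g: (97 + 7)/1493 = 0.0697.
Expected DCO frequency = 0.0904 × 0.0697 ≈ 0.00630; observed = 7/1493 ≈ 0.00469.
Coefficient of coincidence = 0.00469/0.00630 ≈ 0.74; interference = 1 − 0.74 = 0.26.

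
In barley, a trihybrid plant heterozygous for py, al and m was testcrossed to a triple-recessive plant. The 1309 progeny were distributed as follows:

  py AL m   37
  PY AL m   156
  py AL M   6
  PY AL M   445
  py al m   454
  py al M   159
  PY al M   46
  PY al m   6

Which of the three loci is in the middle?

py

The two most frequent reciprocal classes, py al m and PY AL M, are the parental types, so the F1 was py al m / PY AL M.
The two rarest classes, PY al m and py AL M, are the double crossovers. Comparing them with the parentals, only the py allele has switched, so py is the middle locus and the order is al – py – m.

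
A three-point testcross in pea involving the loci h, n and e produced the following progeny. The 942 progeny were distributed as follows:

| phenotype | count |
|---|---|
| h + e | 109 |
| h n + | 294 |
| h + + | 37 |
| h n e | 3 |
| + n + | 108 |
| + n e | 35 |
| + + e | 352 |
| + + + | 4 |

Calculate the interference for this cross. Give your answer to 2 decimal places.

0.63

The two most frequent reciprocal classes, h n + and + + e, are the parental types, so the F1 was h n + / + + e.
The two rarest classes, h n e and + + +, are the double crossovers. Comparing them with the parentals, only the e allele has switched, so e is the middle locus and the order is h – e – n.
h–e: (217 + 7)/942 = 0.2378; e–n: (72 + 7)/942 = 0.0839.
Expected DCO frequency = 0.2378 × 0.0839 ≈ 0.01995; observed = 7/942 ≈ 0.00743.
Coefficient of coincidence = 0.00743/0.01995 ≈ 0.37; interference = 1 − 0.37 = 0.63.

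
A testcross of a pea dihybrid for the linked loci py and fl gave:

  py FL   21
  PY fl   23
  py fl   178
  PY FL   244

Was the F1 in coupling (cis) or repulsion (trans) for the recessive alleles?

cis

The two most frequent classes are PY FL (244) and py fl (178); these are the parental (non-recombinant) types.
So the F1 carried PY FL on one chromosome and py fl on the other — the recessive alleles are on the same chromosome (cis / coupling).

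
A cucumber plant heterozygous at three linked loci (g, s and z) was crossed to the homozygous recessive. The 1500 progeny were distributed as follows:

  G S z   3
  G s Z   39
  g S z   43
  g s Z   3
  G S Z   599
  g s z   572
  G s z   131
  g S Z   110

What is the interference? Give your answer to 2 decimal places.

The two most frequent reciprocal classes, g s z and G S Z, are the parental types, so the F1 was g s z / G S Z.
The two rarest classes, g s Z and G S z, are the double crossovers. Comparing them with the parentals, only the z allele has switched, so z is the middle locus and the order is s – z – g.
s–z: (82 + 6)/1500 = 0.0587; z–g: (241 + 6)/1500 = 0.1647.
Expected DCO frequency = 0.0587 × 0.1647 ≈ 0.00967; observed = 6/1500 ≈ 0.00400.
Coefficient of coincidence = 0.00400/0.00967 ≈ 0.41; interference = 1 − 0.41 = 0.59.

0.59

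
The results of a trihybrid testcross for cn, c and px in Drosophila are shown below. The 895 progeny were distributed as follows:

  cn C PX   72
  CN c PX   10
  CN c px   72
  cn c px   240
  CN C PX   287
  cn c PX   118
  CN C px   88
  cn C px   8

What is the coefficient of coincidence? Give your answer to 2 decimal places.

The two most frequent reciprocal classes, CN C PX and cn c px, are the parental types, so the F1 was CN C PX / cn c px.
The two rarest classes, CN c PX and cn C px, are the double crossovers. Comparing them with the parentals, only the c allele has switched, so c is the middle locus and the order is px – c – cn.
px–c: (206 + 18)/895 = 0.2503; c–cn: (144 + 18)/895 = 0.1810.
Expected DCO frequency = 0.2503 × 0.1810 ≈ 0.04530; observed = 18/895 ≈ 0.02011.
Coefficient of coincidence = 0.02011/0.04530 ≈ 0.44.

0.44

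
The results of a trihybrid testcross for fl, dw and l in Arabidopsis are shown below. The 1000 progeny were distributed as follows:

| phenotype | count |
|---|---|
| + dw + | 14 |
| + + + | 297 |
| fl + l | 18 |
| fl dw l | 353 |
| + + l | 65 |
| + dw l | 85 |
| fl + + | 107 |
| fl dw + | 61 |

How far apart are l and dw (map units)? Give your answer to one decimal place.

The two most frequent reciprocal classes, fl dw l and + + +, are the parental types, so the F1 was fl dw l / + + +.
The two rarest classes, fl + l and + dw +, are the double crossovers. Comparing them with the parentals, only the dw allele has switched, so dw is the middle locus and the order is fl – dw – l.
Crossovers in the dw–l interval produce the single-crossover classes fl dw + and + + l (61 + 65 = 126) plus the double crossovers (32).
RF(dw–l) = (126 + 32) / 1000 = 158/1000 = 0.1580 → 15.8 map units.

15.8 map units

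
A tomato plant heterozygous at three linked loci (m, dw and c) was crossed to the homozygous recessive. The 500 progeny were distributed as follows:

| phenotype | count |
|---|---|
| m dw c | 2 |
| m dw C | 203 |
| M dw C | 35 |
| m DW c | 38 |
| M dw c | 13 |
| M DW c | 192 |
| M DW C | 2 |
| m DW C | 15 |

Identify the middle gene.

The two most frequent reciprocal classes, M DW c and m dw C, are the parental types, so the F1 was M DW c / m dw C.
The two rarest classes, M DW C and m dw c, are the double crossovers. Comparing them with the parentals, only the c allele has switched, so c is the middle locus and the order is dw – c – m.

c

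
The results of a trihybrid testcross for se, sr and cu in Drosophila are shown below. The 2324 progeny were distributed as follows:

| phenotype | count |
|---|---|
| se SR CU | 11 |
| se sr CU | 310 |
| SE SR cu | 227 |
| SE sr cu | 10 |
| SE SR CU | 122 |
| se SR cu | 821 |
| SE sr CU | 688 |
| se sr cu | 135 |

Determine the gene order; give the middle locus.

cu

The two most frequent reciprocal classes, se SR cu and SE sr CU, are the parental types, so the F1 was se SR cu / SE sr CU.
The two rarest classes, se SR CU and SE sr cu, are the double crossovers. Comparing them with the parentals, only the cu allele has switched, so cu is the middle locus and the order is se – cu – sr.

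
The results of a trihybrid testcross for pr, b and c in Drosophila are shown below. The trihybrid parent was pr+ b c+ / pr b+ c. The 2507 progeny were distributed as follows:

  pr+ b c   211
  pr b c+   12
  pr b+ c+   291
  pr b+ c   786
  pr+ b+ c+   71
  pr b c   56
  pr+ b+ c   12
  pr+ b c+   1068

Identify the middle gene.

pr

The two rarest classes, pr b c+ and pr+ b+ c, are the double crossovers. Comparing them with the parentals, only the pr allele has switched, so pr is the middle locus and the order is c – pr – b.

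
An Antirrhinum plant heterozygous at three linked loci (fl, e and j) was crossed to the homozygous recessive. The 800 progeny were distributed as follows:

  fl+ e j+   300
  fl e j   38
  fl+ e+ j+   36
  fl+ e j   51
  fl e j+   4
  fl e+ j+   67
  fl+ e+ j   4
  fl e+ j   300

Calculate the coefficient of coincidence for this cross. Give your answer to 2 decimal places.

0.62

The two most frequent reciprocal classes, fl+ e j+ and fl e+ j, are the parental types, so the F1 was fl+ e j+ / fl e+ j.
The two rarest classes, fl e j+ and fl+ e+ j, are the double crossovers. Comparing them with the parentals, only the fl allele has switched, so fl is the middle locus and the order is j – fl – e.
j–fl: (118 + 8)/800 = 0.1575; fl–e: (74 + 8)/800 = 0.1025.
Expected DCO frequency = 0.1575 × 0.1025 ≈ 0.01614; observed = 8/800 ≈ 0.01000.
Coefficient of coincidence = 0.01000/0.01614 ≈ 0.62.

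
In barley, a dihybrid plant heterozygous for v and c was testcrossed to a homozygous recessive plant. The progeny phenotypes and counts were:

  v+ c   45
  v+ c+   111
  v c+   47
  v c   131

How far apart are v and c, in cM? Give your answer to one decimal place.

The two most frequent classes, v+ c+ (111) and v c (131), are the parental types, so the F1 was v+ c+ / v c.
The recombinant classes are v+ c and v c+: 45 + 47 = 92.
Recombination frequency = 92/334 = 0.2754 ≈ 27.5%, i.e. 27.5 cM.

27.5 cM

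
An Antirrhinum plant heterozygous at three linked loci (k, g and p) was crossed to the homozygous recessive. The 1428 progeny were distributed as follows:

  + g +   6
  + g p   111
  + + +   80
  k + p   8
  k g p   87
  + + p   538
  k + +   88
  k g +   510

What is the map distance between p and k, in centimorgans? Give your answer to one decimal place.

12.7 centimorgans

The two most frequent reciprocal classes, k g + and + + p, are the parental types, so the F1 was k g + / + + p.
The two rarest classes, + g + and k + p, are the double crossovers. Comparing them with the parentals, only the k allele has switched, so k is the middle locus and the order is p – k – g.
Crossovers in the p–k interval produce the single-crossover classes k g p and + + + (87 + 80 = 167) plus the double crossovers (14).
RF(p–k) = (167 + 14) / 1428 = 181/1428 = 0.1268 → 12.7 centimorgans.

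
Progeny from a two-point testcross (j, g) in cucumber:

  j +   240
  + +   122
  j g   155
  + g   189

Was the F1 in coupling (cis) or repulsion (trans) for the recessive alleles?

The two most frequent classes are + g (189) and j + (240); these are the parental (non-recombinant) types.
So the F1 carried + g on one chromosome and j + on the other — the recessive alleles are on opposite chromosomes (trans / repulsion).

trans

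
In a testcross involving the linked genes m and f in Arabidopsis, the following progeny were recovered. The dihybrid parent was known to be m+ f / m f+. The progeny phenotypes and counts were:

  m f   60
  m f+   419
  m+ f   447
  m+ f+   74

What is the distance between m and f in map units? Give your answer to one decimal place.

13.4 map units

The recombinant classes are m+ f+ and m f: 74 + 60 = 134.
Recombination frequency = 134/1000 = 0.1340 ≈ 13.4%, i.e. 13.4 map units.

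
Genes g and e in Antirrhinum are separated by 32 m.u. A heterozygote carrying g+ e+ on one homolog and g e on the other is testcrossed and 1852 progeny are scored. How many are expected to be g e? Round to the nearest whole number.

630

A map distance of 32 m.u. corresponds to a recombination frequency of 0.320.
The F1 is g+ e+ / g e, so g e is a parental gamete class with expected frequency (1 − r)/2 = 0.680/2 = 0.3400.
Expected number = 0.3400 × 1852 = 629.68 ≈ 630.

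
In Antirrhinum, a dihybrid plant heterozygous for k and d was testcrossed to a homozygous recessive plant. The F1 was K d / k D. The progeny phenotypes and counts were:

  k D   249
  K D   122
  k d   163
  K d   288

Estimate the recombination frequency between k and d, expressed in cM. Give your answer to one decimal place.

The recombinant classes are K D and k d: 122 + 163 = 285.
Recombination frequency = 285/822 = 0.3467 ≈ 34.7%, i.e. 34.7 cM.

34.7 cM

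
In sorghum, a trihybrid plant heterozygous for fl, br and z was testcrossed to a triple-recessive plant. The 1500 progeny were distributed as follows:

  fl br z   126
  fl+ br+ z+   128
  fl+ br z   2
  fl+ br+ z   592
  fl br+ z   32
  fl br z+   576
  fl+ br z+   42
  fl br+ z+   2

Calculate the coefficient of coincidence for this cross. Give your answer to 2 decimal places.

0.30

The two most frequent reciprocal classes, fl+ br+ z and fl br z+, are the parental types, so the F1 was fl+ br+ z / fl br z+.
The two rarest classes, fl+ br z and fl br+ z+, are the double crossovers. Comparing them with the parentals, only the br allele has switched, so br is the middle locus and the order is fl – br – z.
fl–br: (74 + 4)/1500 = 0.0520; br–z: (254 + 4)/1500 = 0.1720.
Expected DCO frequency = 0.0520 × 0.1720 ≈ 0.00894; observed = 4/1500 ≈ 0.00267.
Coefficient of coincidence = 0.00267/0.00894 ≈ 0.30.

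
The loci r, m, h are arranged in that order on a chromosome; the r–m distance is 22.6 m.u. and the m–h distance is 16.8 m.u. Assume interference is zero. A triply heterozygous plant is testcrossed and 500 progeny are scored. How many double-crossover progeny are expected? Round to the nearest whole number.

19

Map distances give recombination frequencies of 0.226 and 0.168 for the two intervals.
With no interference, expected double-crossover frequency = 0.226 × 0.168 = 0.03797.
Expected number = 0.03797 × 500 = 18.98 ≈ 19.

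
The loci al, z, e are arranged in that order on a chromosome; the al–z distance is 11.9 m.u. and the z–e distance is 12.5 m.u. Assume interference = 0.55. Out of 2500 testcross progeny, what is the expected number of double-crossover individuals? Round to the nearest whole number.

Map distances give recombination frequencies of 0.119 and 0.125 for the two intervals.
With interference 0.55 (so coincidence = 0.45), expected double-crossover frequency = 0.119 × 0.125 × 0.45 = 0.00669.
Expected number = 0.00669 × 2500 = 16.73 ≈ 17.

17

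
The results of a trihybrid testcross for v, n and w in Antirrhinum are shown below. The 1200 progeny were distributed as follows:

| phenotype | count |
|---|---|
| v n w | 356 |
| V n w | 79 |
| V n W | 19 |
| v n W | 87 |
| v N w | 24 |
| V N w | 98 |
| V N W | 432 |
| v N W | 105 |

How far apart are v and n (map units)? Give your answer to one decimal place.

18.9 map units

The two most frequent reciprocal classes, V N W and v n w, are the parental types, so the F1 was V N W / v n w.
The two rarest classes, V n W and v N w, are the double crossovers. Comparing them with the parentals, only the n allele has switched, so n is the middle locus and the order is w – n – v.
Crossovers in the n–v interval produce the single-crossover classes v N W and V n w (105 + 79 = 184) plus the double crossovers (43).
RF(n–v) = (184 + 43) / 1200 = 227/1200 = 0.1892 → 18.9 map units.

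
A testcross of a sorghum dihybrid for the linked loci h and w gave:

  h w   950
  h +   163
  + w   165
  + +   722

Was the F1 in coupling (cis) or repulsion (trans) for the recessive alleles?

The two most frequent classes are + + (722) and h w (950); these are the parental (non-recombinant) types.
So the F1 carried + + on one chromosome and h w on the other — the recessive alleles are on the same chromosome (cis / coupling).

cis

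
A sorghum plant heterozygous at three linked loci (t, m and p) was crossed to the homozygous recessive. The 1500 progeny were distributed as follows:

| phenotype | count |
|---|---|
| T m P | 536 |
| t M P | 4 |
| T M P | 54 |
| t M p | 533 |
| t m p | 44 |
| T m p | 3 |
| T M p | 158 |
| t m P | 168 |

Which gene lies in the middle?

p

The two most frequent reciprocal classes, T m P and t M p, are the parental types, so the F1 was T m P / t M p.
The two rarest classes, T m p and t M P, are the double crossovers. Comparing them with the parentals, only the p allele has switched, so p is the middle locus and the order is t – p – m.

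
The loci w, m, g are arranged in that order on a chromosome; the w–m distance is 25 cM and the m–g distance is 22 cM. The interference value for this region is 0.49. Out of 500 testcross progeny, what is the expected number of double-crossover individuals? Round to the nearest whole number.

Map distances give recombination frequencies of 0.250 and 0.220 for the two intervals.
With interference 0.49 (so coincidence = 0.51), expected double-crossover frequency = 0.250 × 0.220 × 0.51 = 0.02805.
Expected number = 0.02805 × 500 = 14.03 ≈ 14.

14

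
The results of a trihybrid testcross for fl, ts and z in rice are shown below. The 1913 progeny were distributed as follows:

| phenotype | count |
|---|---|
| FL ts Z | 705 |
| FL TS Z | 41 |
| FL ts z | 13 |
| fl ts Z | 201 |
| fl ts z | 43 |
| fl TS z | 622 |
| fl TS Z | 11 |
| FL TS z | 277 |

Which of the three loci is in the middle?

The two most frequent reciprocal classes, FL ts Z and fl TS z, are the parental types, so the F1 was FL ts Z / fl TS z.
The two rarest classes, FL ts z and fl TS Z, are the double crossovers. Comparing them with the parentals, only the z allele has switched, so z is the middle locus and the order is fl – z – ts.

z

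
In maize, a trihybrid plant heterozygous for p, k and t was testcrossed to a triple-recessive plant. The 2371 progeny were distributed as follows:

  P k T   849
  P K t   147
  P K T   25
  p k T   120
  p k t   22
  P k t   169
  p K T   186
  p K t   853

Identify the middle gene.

k

The two most frequent reciprocal classes, p K t and P k T, are the parental types, so the F1 was p K t / P k T.
The two rarest classes, p k t and P K T, are the double crossovers. Comparing them with the parentals, only the k allele has switched, so k is the middle locus and the order is t – k – p.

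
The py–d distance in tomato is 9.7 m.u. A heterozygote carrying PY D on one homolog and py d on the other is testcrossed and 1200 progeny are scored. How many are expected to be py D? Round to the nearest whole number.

A map distance of 9.7 m.u. corresponds to a recombination frequency of 0.097.
The F1 is PY D / py d, so py D is a recombinant gamete class with expected frequency r/2 = 0.097/2 = 0.0485.
Expected number = 0.0485 × 1200 = 58.20 ≈ 58.

58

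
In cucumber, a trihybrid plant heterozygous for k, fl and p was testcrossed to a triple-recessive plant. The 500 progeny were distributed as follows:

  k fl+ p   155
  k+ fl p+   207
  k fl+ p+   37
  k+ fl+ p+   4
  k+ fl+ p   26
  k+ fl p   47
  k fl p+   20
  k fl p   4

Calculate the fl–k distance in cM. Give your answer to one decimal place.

10.8 cM

The two most frequent reciprocal classes, k+ fl p+ and k fl+ p, are the parental types, so the F1 was k+ fl p+ / k fl+ p.
The two rarest classes, k+ fl+ p+ and k fl p, are the double crossovers. Comparing them with the parentals, only the fl allele has switched, so fl is the middle locus and the order is k – fl – p.
Crossovers in the k–fl interval produce the single-crossover classes k fl p+ and k+ fl+ p (20 + 26 = 46) plus the double crossovers (8).
RF(k–fl) = (46 + 8) / 500 = 54/500 = 0.1080 → 10.8 cM.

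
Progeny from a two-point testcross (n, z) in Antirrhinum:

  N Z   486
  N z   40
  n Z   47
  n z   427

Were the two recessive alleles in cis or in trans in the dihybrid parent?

The two most frequent classes are N Z (486) and n z (427); these are the parental (non-recombinant) types.
So the F1 carried N Z on one chromosome and n z on the other — the recessive alleles are on the same chromosome (cis / coupling).

cis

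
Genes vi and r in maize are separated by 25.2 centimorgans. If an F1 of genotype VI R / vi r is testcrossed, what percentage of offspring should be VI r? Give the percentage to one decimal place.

A map distance of 25.2 centimorgans corresponds to a recombination frequency of 0.252.
The F1 is VI R / vi r, so VI r is a recombinant gamete class with expected frequency r/2 = 0.252/2 = 0.1260.
That is 0.1260 = 12.6% of the progeny.

12.6%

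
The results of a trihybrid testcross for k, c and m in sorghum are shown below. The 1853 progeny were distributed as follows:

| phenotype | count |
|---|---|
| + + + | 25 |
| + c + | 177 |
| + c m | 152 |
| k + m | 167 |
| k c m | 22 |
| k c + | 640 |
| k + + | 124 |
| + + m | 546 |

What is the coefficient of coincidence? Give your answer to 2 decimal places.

0.69

The two most frequent reciprocal classes, k c + and + + m, are the parental types, so the F1 was k c + / + + m.
The two rarest classes, k c m and + + +, are the double crossovers. Comparing them with the parentals, only the m allele has switched, so m is the middle locus and the order is c – m – k.
c–m: (276 + 47)/1853 = 0.1743; m–k: (344 + 47)/1853 = 0.2110.
Expected DCO frequency = 0.1743 × 0.2110 ≈ 0.03678; observed = 47/1853 ≈ 0.02536.
Coefficient of coincidence = 0.02536/0.03678 ≈ 0.69.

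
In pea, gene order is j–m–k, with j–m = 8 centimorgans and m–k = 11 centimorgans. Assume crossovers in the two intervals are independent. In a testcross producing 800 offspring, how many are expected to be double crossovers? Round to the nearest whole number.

Map distances give recombination frequencies of 0.080 and 0.110 for the two intervals.
With no interference, expected double-crossover frequency = 0.080 × 0.110 = 0.00880.
Expected number = 0.00880 × 800 = 7.04 ≈ 7.

7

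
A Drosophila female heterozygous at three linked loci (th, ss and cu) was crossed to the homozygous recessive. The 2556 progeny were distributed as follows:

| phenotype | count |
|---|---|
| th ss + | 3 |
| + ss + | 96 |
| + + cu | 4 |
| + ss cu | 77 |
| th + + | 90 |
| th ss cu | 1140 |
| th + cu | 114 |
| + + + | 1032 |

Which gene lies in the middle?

The two most frequent reciprocal classes, th ss cu and + + +, are the parental types, so the F1 was th ss cu / + + +.
The two rarest classes, th ss + and + + cu, are the double crossovers. Comparing them with the parentals, only the cu allele has switched, so cu is the middle locus and the order is th – cu – ss.

cu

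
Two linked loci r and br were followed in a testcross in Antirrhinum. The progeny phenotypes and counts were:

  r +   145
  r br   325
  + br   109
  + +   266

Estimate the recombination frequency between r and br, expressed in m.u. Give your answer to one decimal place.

30.1 m.u.

The two most frequent classes, + + (266) and r br (325), are the parental types, so the F1 was + + / r br.
The recombinant classes are + br and r +: 109 + 145 = 254.
Recombination frequency = 254/845 = 0.3006 ≈ 30.1%, i.e. 30.1 m.u.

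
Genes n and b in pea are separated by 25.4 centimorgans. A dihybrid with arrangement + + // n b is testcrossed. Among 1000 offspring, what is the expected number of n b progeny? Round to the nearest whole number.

373

A map distance of 25.4 centimorgans corresponds to a recombination frequency of 0.254.
The F1 is + + / n b, so n b is a parental gamete class with expected frequency (1 − r)/2 = 0.746/2 = 0.3730.
Expected number = 0.3730 × 1000 = 373.00 ≈ 373.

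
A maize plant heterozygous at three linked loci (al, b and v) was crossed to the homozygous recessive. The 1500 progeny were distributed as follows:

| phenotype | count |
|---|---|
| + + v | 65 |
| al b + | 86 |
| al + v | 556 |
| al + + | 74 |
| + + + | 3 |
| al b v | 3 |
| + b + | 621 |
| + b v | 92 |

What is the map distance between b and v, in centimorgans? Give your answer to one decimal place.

11.5 centimorgans

The two most frequent reciprocal classes, + b + and al + v, are the parental types, so the F1 was + b + / al + v.
The two rarest classes, + + + and al b v, are the double crossovers. Comparing them with the parentals, only the b allele has switched, so b is the middle locus and the order is al – b – v.
Crossovers in the b–v interval produce the single-crossover classes + b v and al + + (92 + 74 = 166) plus the double crossovers (6).
RF(b–v) = (166 + 6) / 1500 = 172/1500 = 0.1147 → 11.5 centimorgans.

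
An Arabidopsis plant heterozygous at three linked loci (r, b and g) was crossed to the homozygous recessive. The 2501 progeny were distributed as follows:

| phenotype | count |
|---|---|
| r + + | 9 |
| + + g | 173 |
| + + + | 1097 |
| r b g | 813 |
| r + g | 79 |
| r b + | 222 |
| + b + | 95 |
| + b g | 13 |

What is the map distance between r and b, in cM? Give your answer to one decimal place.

7.8 cM

The two most frequent reciprocal classes, r b g and + + +, are the parental types, so the F1 was r b g / + + +.
The two rarest classes, + b g and r + +, are the double crossovers. Comparing them with the parentals, only the r allele has switched, so r is the middle locus and the order is b – r – g.
Crossovers in the b–r interval produce the single-crossover classes r + g and + b + (79 + 95 = 174) plus the double crossovers (22).
RF(b–r) = (174 + 22) / 2501 = 196/2501 = 0.0784 → 7.8 cM.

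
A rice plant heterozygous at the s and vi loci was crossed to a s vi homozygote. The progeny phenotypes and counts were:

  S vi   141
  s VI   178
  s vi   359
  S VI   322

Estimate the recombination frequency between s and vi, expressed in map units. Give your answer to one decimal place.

31.9 map units

The two most frequent classes, S VI (322) and s vi (359), are the parental types, so the F1 was S VI / s vi.
The recombinant classes are S vi and s VI: 141 + 178 = 319.
Recombination frequency = 319/1000 = 0.3190 ≈ 31.9%, i.e. 31.9 map units.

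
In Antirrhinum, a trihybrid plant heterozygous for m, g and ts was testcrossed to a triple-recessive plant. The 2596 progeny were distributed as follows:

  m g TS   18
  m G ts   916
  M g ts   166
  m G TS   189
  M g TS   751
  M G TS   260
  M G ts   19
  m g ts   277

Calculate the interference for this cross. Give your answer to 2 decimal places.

The two most frequent reciprocal classes, m G ts and M g TS, are the parental types, so the F1 was m G ts / M g TS.
The two rarest classes, M G ts and m g TS, are the double crossovers. Comparing them with the parentals, only the m allele has switched, so m is the middle locus and the order is g – m – ts.
g–m: (537 + 37)/2596 = 0.2211; m–ts: (355 + 37)/2596 = 0.1510.
Expected DCO frequency = 0.2211 × 0.1510 ≈ 0.03339; observed = 37/2596 ≈ 0.01425.
Coefficient of coincidence = 0.01425/0.03339 ≈ 0.43; interference = 1 − 0.43 = 0.57.

0.57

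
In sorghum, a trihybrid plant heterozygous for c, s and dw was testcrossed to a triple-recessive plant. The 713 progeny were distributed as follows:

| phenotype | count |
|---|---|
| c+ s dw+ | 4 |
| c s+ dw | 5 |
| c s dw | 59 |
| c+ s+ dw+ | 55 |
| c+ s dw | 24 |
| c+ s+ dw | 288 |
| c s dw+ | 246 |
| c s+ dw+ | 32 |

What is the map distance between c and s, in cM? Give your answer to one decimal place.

The two most frequent reciprocal classes, c+ s+ dw and c s dw+, are the parental types, so the F1 was c+ s+ dw / c s dw+.
The two rarest classes, c s+ dw and c+ s dw+, are the double crossovers. Comparing them with the parentals, only the c allele has switched, so c is the middle locus and the order is s – c – dw.
Crossovers in the s–c interval produce the single-crossover classes c+ s dw and c s+ dw+ (24 + 32 = 56) plus the double crossovers (9).
RF(s–c) = (56 + 9) / 713 = 65/713 = 0.0912 → 9.1 cM.

9.1 cM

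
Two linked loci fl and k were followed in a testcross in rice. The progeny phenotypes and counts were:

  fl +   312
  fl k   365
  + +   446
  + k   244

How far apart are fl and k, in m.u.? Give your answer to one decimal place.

40.7 m.u.

The two most frequent classes, + + (446) and fl k (365), are the parental types, so the F1 was + + / fl k.
The recombinant classes are + k and fl +: 244 + 312 = 556.
Recombination frequency = 556/1367 = 0.4067 ≈ 40.7%, i.e. 40.7 m.u.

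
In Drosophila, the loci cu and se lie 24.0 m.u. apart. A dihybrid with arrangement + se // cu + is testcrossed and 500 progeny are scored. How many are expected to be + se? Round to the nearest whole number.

190

A map distance of 24.0 m.u. corresponds to a recombination frequency of 0.240.
The F1 is + se / cu +, so + se is a parental gamete class with expected frequency (1 − r)/2 = 0.760/2 = 0.3800.
Expected number = 0.3800 × 500 = 190.00 ≈ 190.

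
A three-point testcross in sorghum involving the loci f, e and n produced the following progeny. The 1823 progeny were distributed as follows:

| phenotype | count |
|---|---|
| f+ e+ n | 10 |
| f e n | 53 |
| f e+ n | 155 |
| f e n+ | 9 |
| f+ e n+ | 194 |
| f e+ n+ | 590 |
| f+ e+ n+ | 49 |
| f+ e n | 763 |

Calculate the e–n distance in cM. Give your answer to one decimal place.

20.2 cM

The two most frequent reciprocal classes, f+ e n and f e+ n+, are the parental types, so the F1 was f+ e n / f e+ n+.
The two rarest classes, f+ e+ n and f e n+, are the double crossovers. Comparing them with the parentals, only the e allele has switched, so e is the middle locus and the order is f – e – n.
Crossovers in the e–n interval produce the single-crossover classes f+ e n+ and f e+ n (194 + 155 = 349) plus the double crossovers (19).
RF(e–n) = (349 + 19) / 1823 = 368/1823 = 0.2019 → 20.2 cM.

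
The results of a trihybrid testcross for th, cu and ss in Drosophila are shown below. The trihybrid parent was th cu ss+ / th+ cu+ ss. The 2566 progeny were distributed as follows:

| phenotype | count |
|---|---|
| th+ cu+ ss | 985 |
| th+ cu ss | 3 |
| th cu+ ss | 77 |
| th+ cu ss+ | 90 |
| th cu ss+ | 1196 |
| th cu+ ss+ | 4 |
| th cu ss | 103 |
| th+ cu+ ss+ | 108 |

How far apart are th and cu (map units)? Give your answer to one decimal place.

The two rarest classes, th cu+ ss+ and th+ cu ss, are the double crossovers. Comparing them with the parentals, only the cu allele has switched, so cu is the middle locus and the order is th – cu – ss.
Crossovers in the th–cu interval produce the single-crossover classes th+ cu ss+ and th cu+ ss (90 + 77 = 167) plus the double crossovers (7).
RF(th–cu) = (167 + 7) / 2566 = 174/2566 = 0.0678 → 6.8 map units.

6.8 map units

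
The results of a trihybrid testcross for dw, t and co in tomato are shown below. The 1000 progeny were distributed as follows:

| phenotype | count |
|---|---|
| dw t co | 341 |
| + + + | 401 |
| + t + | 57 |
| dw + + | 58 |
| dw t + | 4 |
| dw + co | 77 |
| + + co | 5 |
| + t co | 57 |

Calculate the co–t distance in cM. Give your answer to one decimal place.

The two most frequent reciprocal classes, dw t co and + + +, are the parental types, so the F1 was dw t co / + + +.
The two rarest classes, dw t + and + + co, are the double crossovers. Comparing them with the parentals, only the co allele has switched, so co is the middle locus and the order is dw – co – t.
Crossovers in the co–t interval produce the single-crossover classes dw + co and + t + (77 + 57 = 134) plus the double crossovers (9).
RF(co–t) = (134 + 9) / 1000 = 143/1000 = 0.1430 → 14.3 cM.

14.3 cM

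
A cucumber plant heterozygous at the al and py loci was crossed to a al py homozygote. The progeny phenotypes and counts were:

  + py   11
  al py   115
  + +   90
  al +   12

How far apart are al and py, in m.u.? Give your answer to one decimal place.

10.1 m.u.

The two most frequent classes, + + (90) and al py (115), are the parental types, so the F1 was + + / al py.
The recombinant classes are + py and al +: 11 + 12 = 23.
Recombination frequency = 23/228 = 0.1009 ≈ 10.1%, i.e. 10.1 m.u.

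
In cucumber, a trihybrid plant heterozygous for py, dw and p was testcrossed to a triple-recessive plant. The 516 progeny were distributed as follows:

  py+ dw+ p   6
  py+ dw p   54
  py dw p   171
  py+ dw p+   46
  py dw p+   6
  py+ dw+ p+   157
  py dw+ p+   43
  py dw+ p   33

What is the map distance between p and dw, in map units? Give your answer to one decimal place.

The two most frequent reciprocal classes, py+ dw+ p+ and py dw p, are the parental types, so the F1 was py+ dw+ p+ / py dw p.
The two rarest classes, py+ dw+ p and py dw p+, are the double crossovers. Comparing them with the parentals, only the p allele has switched, so p is the middle locus and the order is py – p – dw.
Crossovers in the p–dw interval produce the single-crossover classes py+ dw p+ and py dw+ p (46 + 33 = 79) plus the double crossovers (12).
RF(p–dw) = (79 + 12) / 516 = 91/516 = 0.1764 → 17.6 map units.

17.6 map units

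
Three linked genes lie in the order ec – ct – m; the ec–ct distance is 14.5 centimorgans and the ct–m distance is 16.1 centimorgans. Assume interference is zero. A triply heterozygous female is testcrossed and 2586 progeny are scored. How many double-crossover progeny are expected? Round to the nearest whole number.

60

Map distances give recombination frequencies of 0.145 and 0.161 for the two intervals.
With no interference, expected double-crossover frequency = 0.145 × 0.161 = 0.02334.
Expected number = 0.02334 × 2586 = 60.37 ≈ 60.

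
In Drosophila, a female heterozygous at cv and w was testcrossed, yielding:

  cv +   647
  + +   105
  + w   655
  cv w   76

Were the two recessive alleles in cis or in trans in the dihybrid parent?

trans

The two most frequent classes are + w (655) and cv + (647); these are the parental (non-recombinant) types.
So the F1 carried + w on one chromosome and cv + on the other — the recessive alleles are on opposite chromosomes (trans / repulsion).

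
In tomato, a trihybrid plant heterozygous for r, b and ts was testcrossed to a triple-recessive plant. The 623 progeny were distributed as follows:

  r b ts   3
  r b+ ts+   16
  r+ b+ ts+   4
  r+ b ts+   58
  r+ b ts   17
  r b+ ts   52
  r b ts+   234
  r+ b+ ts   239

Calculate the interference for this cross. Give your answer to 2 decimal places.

The two most frequent reciprocal classes, r+ b+ ts and r b ts+, are the parental types, so the F1 was r+ b+ ts / r b ts+.
The two rarest classes, r+ b+ ts+ and r b ts, are the double crossovers. Comparing them with the parentals, only the ts allele has switched, so ts is the middle locus and the order is b – ts – r.
b–ts: (33 + 7)/623 = 0.0642; ts–r: (110 + 7)/623 = 0.1878.
Expected DCO frequency = 0.0642 × 0.1878 ≈ 0.01206; observed = 7/623 ≈ 0.01124.
Coefficient of coincidence = 0.01124/0.01206 ≈ 0.93; interference = 1 − 0.93 = 0.07.

0.07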